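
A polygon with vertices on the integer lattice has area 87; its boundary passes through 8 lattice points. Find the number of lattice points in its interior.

84

Pick's theorem A = I + B/2 − 1 rearranges to I = A − B/2 + 1 = 87 − 8/2 + 1 = 84.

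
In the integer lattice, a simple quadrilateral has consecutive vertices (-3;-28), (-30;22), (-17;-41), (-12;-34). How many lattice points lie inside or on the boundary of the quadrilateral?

513

Using the shoelace formula, 2A = |((-3)·22 − (-30)·(-28)) + ((-30)·(-41) − (-17)·22) + ((-17)·(-34) − (-12)·(-41)) + ((-12)·(-28) − (-3)·(-34))| = 1018, so the area is 509.
The number of boundary lattice points is Σ gcd(|Δx|,|Δy|) = gcd(27,50) + gcd(13,63) + gcd(5,7) + gcd(9,6) = 1+1+1+3 = 6.
Pick's theorem gives I = A − B/2 + 1 = 509 − 6/2 + 1 = 507, so the closed region contains I + B = 507 + 6 = 513 lattice points.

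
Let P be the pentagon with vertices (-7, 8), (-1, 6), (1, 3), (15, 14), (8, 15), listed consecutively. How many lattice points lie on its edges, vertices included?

6

The number of boundary lattice points is Σ gcd(|Δx|,|Δy|) = gcd(6,2) + gcd(2,3) + gcd(14,11) + gcd(7,1) + gcd(15,7) = 2+1+1+1+1 = 6.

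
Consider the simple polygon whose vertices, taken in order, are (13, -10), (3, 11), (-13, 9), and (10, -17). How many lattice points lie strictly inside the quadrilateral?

Using the shoelace formula, 2A = |(13·11 − 3·(-10)) + (3·9 − (-13)·11) + ((-13)·(-17) − 10·9) + (10·(-10) − 13·(-17))| = 595, so the area is 297.5.
The number of boundary lattice points is Σ gcd(|Δx|,|Δy|) = gcd(10,21) + gcd(16,2) + gcd(23,26) + gcd(3,7) = 1+2+1+1 = 5.
By Pick's theorem A = I + B/2 − 1, so I = 297.5 − 5/2 + 1 = 296.

296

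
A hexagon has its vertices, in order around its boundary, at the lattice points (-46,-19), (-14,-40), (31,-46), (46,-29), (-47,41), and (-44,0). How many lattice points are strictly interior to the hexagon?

3916

Using the shoelace formula, 2A = |((-46)·(-40) − (-14)·(-19)) + ((-14)·(-46) − 31·(-40)) + (31·(-29) − 46·(-46)) + (46·41 − (-47)·(-29)) + ((-47)·0 − (-44)·41) + ((-44)·(-19) − (-46)·0)| = 7838, so the area is 3919.
Summing gcd(|Δx|,|Δy|) over the edges gives the boundary count: gcd(32,21) + gcd(45,6) + gcd(15,17) + gcd(93,70) + gcd(3,41) + gcd(2,19) = 1+3+1+1+1+1 = 8.
Pick's theorem gives I = A − B/2 + 1 = 3919 − 8/2 + 1 = 3916.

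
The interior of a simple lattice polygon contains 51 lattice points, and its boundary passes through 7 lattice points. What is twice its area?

107

By Pick's theorem, A = I + B/2 − 1 = 51 + 7/2 − 1 = 107/2.
Hence 2A = 107.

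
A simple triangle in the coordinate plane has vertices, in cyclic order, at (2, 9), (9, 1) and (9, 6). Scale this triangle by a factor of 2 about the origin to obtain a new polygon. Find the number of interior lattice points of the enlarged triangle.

Using the shoelace formula, 2A = |(2·1 − 9·9) + (9·6 − 9·1) + (9·9 − 2·6)| = 35, so the area is 35/2.
The number of boundary lattice points is Σ gcd(|Δx|,|Δy|) = gcd(7,8) + gcd(0,5) + gcd(7,3) = 1+5+1 = 7.
Scaling by 2 multiplies the area by 2² = 4 (so the new area is 70) and multiplies the boundary lattice-point count by 2, giving 14.
By Pick's theorem, the interior count of the dilated polygon is 70 − 14/2 + 1 = 64.

64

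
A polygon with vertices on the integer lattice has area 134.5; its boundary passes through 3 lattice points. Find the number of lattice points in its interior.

From Pick's theorem, I = A − B/2 + 1 = 134.5 − 3/2 + 1 = 134.

134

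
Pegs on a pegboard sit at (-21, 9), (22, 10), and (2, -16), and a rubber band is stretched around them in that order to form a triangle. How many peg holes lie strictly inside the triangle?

548

Using the shoelace formula, 2A = |((-21)·10 − 22·9) + (22·(-16) − 2·10) + (2·9 − (-21)·(-16))| = 1098, so the area is 549.
The number of boundary lattice points is Σ gcd(|Δx|,|Δy|) = gcd(43,1) + gcd(20,26) + gcd(23,25) = 1+2+1 = 4.
Pick's theorem gives I = A − B/2 + 1 = 549 − 4/2 + 1 = 548.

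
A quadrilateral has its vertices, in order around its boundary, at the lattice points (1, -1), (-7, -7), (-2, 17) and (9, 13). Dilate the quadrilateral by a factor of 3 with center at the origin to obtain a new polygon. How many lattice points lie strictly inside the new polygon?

Using the shoelace formula, 2A = |[1·(-7) − (-7)·(-1)] + [(-7)·17 − (-2)·(-7)] + [(-2)·13 − 9·17] + [9·(-1) − 1·13]| = 348, so the area is 174.
Along each edge there are gcd(|Δx|,|Δy|)+1 lattice points, so counting each shared vertex once the boundary has gcd(8,6) + gcd(5,24) + gcd(11,4) + gcd(8,14) = 2+1+1+2 = 6.
Scaling by 3 multiplies the area by 3² = 9 (so the new area is 1566) and multiplies the boundary lattice-point count by 3, giving 18.
By Pick's theorem, the interior count of the dilated polygon is 1566 − 18/2 + 1 = 1558.

1558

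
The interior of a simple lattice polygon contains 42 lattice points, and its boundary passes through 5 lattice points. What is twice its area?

Pick's theorem states A = I + B/2 − 1, so A = 42 + 5/2 − 1 = 87/2.
Hence 2A = 87.

87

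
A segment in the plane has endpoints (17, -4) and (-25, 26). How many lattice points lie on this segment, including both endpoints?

7

The number of lattice points on a segment between lattice points is gcd(|Δx|,|Δy|) + 1 = gcd(42,30) + 1 = 6 + 1 = 7.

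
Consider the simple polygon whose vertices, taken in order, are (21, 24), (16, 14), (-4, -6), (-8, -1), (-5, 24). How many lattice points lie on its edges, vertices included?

Along each edge there are gcd(|Δx|,|Δy|)+1 lattice points, so counting each shared vertex once the boundary has gcd(5,10) + gcd(20,20) + gcd(4,5) + gcd(3,25) + gcd(26,0) = 5+20+1+1+26 = 53.

53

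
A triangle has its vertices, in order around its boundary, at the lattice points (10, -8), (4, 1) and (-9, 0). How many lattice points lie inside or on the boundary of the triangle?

By the shoelace formula, twice the signed area is |(10·1 − 4·(-8)) + (4·0 − (-9)·1) + ((-9)·(-8) − 10·0)| = 123, so the area is 123/2.
Summing gcd(|Δx|,|Δy|) over the edges gives the boundary count: gcd(6,9) + gcd(13,1) + gcd(19,8) = 3+1+1 = 5.
Pick's theorem gives I = A − B/2 + 1 = 123/2 − 5/2 + 1 = 60, so the closed region contains I + B = 60 + 5 = 65 lattice points.

65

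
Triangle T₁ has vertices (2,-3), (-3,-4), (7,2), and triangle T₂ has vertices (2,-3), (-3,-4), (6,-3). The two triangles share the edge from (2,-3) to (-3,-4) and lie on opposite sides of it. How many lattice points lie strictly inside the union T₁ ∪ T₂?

The union is the simple quadrilateral with vertices (2,-3), (7,2), (-3,-4), (6,-3) in order.
By the shoelace formula, twice the signed area is |[2·2 − 7·(-3)] + [7·(-4) − (-3)·2] + [(-3)·(-3) − 6·(-4)] + [6·(-3) − 2·(-3)]| = 24, so the area is 12.
Summing gcd(|Δx|,|Δy|) over the edges gives the boundary count: gcd(5,5) + gcd(10,6) + gcd(9,1) + gcd(4,0) = 5+2+1+4 = 12.
By Pick's theorem I = A − B/2 + 1 = 12 − 12/2 + 1 = 7.

7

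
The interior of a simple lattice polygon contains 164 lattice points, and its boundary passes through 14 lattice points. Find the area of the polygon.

Pick's theorem states A = I + B/2 − 1, so A = 164 + 14/2 − 1 = 170.

170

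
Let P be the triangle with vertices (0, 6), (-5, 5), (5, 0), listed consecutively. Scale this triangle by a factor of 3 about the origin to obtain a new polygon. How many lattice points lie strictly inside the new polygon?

The shoelace formula gives twice the area as |(0·5 − (-5)·6) + ((-5)·0 − 5·5) + (5·6 − 0·0)| = 35, so the area is 35/2.
Along each edge there are gcd(|Δx|,|Δy|)+1 lattice points, so counting each shared vertex once the boundary has gcd(5,1) + gcd(10,5) + gcd(5,6) = 1+5+1 = 7.
Scaling by 3 multiplies the area by 3² = 9 (so the new area is 157.5) and multiplies the boundary lattice-point count by 3, giving 21.
By Pick's theorem, the interior count of the dilated polygon is 157.5 − 21/2 + 1 = 148.

148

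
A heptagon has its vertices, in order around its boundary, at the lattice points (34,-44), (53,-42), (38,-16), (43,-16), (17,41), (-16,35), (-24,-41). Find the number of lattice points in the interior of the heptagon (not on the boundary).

4475

By the shoelace formula, twice the signed area is |(34·(-42) − 53·(-44)) + (53·(-16) − 38·(-42)) + (38·(-16) − 43·(-16)) + (43·41 − 17·(-16)) + (17·35 − (-16)·41) + ((-16)·(-41) − (-24)·35) + ((-24)·(-44) − 34·(-41))| = 8964, so the area is 4482.
Summing gcd(|Δx|,|Δy|) over the edges gives the boundary count: gcd(19,2) + gcd(15,26) + gcd(5,0) + gcd(26,57) + gcd(33,6) + gcd(8,76) + gcd(58,3) = 1+1+5+1+3+4+1 = 16.
Pick's theorem gives I = A − B/2 + 1 = 4482 − 16/2 + 1 = 4475.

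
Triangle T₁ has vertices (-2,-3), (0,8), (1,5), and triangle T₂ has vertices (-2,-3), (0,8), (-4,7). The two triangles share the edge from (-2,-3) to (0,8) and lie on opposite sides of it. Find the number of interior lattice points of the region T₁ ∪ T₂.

28

The union is the simple quadrilateral with vertices (-2,-3), (1,5), (0,8), (-4,7) in order.
The shoelace formula gives twice the area as |[(-2)·5 − 1·(-3)] + [1·8 − 0·5] + [0·7 − (-4)·8] + [(-4)·(-3) − (-2)·7]| = 59, so the area is 59/2.
Along each edge there are gcd(|Δx|,|Δy|)+1 lattice points, so counting each shared vertex once the boundary has gcd(3,8) + gcd(1,3) + gcd(4,1) + gcd(2,10) = 1+1+1+2 = 5.
By Pick's theorem I = A − B/2 + 1 = 59/2 − 5/2 + 1 = 28.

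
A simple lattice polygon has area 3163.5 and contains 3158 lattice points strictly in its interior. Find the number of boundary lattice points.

13

Pick's theorem gives A = I + B/2 − 1, so B = 2(A − I + 1) = 2(3163.5 − 3158 + 1) = 13.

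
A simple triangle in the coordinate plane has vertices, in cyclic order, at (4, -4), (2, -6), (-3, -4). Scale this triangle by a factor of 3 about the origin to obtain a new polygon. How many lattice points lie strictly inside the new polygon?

49

By the shoelace formula, twice the signed area is |(4·(-6) − 2·(-4)) + (2·(-4) − (-3)·(-6)) + ((-3)·(-4) − 4·(-4))| = 14, so the area is 7.
The number of boundary lattice points is Σ gcd(|Δx|,|Δy|) = gcd(2,2) + gcd(5,2) + gcd(7,0) = 2+1+7 = 10.
Scaling by 3 multiplies the area by 3² = 9 (so the new area is 63) and multiplies the boundary lattice-point count by 3, giving 30.
By Pick's theorem, the interior count of the dilated polygon is 63 − 30/2 + 1 = 49.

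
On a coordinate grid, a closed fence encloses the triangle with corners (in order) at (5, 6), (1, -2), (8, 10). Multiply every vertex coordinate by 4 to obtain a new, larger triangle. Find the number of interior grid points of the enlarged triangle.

53

The shoelace formula gives twice the area as |[5·(-2) − 1·6] + [1·10 − 8·(-2)] + [8·6 − 5·10]| = 8, so the area is 4.
Along each edge there are gcd(|Δx|,|Δy|)+1 lattice points, so counting each shared vertex once the boundary has gcd(4,8) + gcd(7,12) + gcd(3,4) = 4+1+1 = 6.
Scaling by 4 multiplies the area by 4² = 16 (so the new area is 64) and multiplies the boundary lattice-point count by 4, giving 24.
By Pick's theorem, the interior count of the dilated polygon is 64 − 24/2 + 1 = 53.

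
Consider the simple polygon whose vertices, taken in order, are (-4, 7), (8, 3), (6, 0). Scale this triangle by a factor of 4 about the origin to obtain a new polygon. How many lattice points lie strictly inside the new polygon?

341

Using the shoelace formula, 2A = |[(-4)·3 − 8·7] + [8·0 − 6·3] + [6·7 − (-4)·0]| = 44, so the area is 22.
Along each edge there are gcd(|Δx|,|Δy|)+1 lattice points, so counting each shared vertex once the boundary has gcd(12,4) + gcd(2,3) + gcd(10,7) = 4+1+1 = 6.
Scaling by 4 multiplies the area by 4² = 16 (so the new area is 352) and multiplies the boundary lattice-point count by 4, giving 24.
By Pick's theorem, the interior count of the dilated polygon is 352 − 24/2 + 1 = 341.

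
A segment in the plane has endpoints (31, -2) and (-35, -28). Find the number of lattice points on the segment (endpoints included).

The number of lattice points on a segment between lattice points is gcd(|Δx|,|Δy|) + 1 = gcd(66,26) + 1 = 2 + 1 = 3.

3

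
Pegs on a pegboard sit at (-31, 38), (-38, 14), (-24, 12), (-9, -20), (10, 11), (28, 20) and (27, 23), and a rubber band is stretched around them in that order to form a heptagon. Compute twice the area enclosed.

The shoelace formula gives twice the area as |((-31)·14 − (-38)·38) + ((-38)·12 − (-24)·14) + ((-24)·(-20) − (-9)·12) + ((-9)·11 − 10·(-20)) + (10·20 − 28·11) + (28·23 − 27·20) + (27·38 − (-31)·23)| = 3314, so the area is 1657.

3314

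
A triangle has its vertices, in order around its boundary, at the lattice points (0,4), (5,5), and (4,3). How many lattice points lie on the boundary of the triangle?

Along each edge there are gcd(|Δx|,|Δy|)+1 lattice points, so counting each shared vertex once the boundary has gcd(5,1) + gcd(1,2) + gcd(4,1) = 1+1+1 = 3.

3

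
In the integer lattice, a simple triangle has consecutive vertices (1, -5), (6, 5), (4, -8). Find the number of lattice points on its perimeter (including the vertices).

Along each edge there are gcd(|Δx|,|Δy|)+1 lattice points, so counting each shared vertex once the boundary has gcd(5,10) + gcd(2,13) + gcd(3,3) = 5+1+3 = 9.

9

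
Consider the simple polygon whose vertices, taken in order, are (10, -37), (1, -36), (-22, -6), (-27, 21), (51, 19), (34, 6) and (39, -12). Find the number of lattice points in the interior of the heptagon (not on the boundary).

2814

By the shoelace formula, twice the signed area is |[10·(-36) − 1·(-37)] + [1·(-6) − (-22)·(-36)] + [(-22)·21 − (-27)·(-6)] + [(-27)·19 − 51·21] + [51·6 − 34·19] + [34·(-12) − 39·6] + [39·(-37) − 10·(-12)]| = 5634, so the area is 2817.
The number of boundary lattice points is Σ gcd(|Δx|,|Δy|) = gcd(9,1) + gcd(23,30) + gcd(5,27) + gcd(78,2) + gcd(17,13) + gcd(5,18) + gcd(29,25) = 1+1+1+2+1+1+1 = 8.
By Pick's theorem A = I + B/2 − 1, so I = 2817 − 8/2 + 1 = 2814.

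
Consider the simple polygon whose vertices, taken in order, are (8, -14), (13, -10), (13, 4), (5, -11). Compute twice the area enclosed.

Using the shoelace formula, 2A = |(8·(-10) − 13·(-14)) + (13·4 − 13·(-10)) + (13·(-11) − 5·4) + (5·(-14) − 8·(-11))| = 139, so the area is 139/2.

139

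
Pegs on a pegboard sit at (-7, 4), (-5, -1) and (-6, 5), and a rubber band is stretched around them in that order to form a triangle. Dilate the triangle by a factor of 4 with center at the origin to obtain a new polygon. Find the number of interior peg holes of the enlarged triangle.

51

The shoelace formula gives twice the area as |((-7)·(-1) − (-5)·4) + ((-5)·5 − (-6)·(-1)) + ((-6)·4 − (-7)·5)| = 7, so the area is 7/2.
Summing gcd(|Δx|,|Δy|) over the edges gives the boundary count: gcd(2,5) + gcd(1,6) + gcd(1,1) = 1+1+1 = 3.
Scaling by 4 multiplies the area by 4² = 16 (so the new area is 56) and multiplies the boundary lattice-point count by 4, giving 12.
By Pick's theorem, the interior count of the dilated polygon is 56 − 12/2 + 1 = 51.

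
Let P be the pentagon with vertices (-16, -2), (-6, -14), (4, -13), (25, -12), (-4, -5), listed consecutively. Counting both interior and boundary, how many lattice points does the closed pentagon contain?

The shoelace formula gives twice the area as |((-16)·(-14) − (-6)·(-2)) + ((-6)·(-13) − 4·(-14)) + (4·(-12) − 25·(-13)) + (25·(-5) − (-4)·(-12)) + ((-4)·(-2) − (-16)·(-5))| = 378, so the area is 189.
Along each edge there are gcd(|Δx|,|Δy|)+1 lattice points, so counting each shared vertex once the boundary has gcd(10,12) + gcd(10,1) + gcd(21,1) + gcd(29,7) + gcd(12,3) = 2+1+1+1+3 = 8.
Pick's theorem gives I = A − B/2 + 1 = 189 − 8/2 + 1 = 186, so the closed region contains I + B = 186 + 8 = 194 lattice points.

194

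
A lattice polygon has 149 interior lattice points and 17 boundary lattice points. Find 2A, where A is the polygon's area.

By Pick's theorem, A = I + B/2 − 1 = 149 + 17/2 − 1 = 313/2.
Hence 2A = 313.

313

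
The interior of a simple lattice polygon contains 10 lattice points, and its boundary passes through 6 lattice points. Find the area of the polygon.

Pick's theorem states A = I + B/2 − 1, so A = 10 + 6/2 − 1 = 12.

12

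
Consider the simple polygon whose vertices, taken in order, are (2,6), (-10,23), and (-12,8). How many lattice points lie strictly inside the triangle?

106

The shoelace formula gives twice the area as |[2·23 − (-10)·6] + [(-10)·8 − (-12)·23] + [(-12)·6 − 2·8]| = 214, so the area is 107.
Summing gcd(|Δx|,|Δy|) over the edges gives the boundary count: gcd(12,17) + gcd(2,15) + gcd(14,2) = 1+1+2 = 4.
Pick's theorem gives I = A − B/2 + 1 = 107 − 4/2 + 1 = 106.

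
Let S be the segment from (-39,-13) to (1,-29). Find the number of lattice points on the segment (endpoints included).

The number of lattice points on a segment between lattice points is gcd(|Δx|,|Δy|) + 1 = gcd(40,16) + 1 = 8 + 1 = 9.

9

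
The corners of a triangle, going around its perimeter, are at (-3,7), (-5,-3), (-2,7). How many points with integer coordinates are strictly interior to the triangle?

4

Using the shoelace formula, 2A = |[(-3)·(-3) − (-5)·7] + [(-5)·7 − (-2)·(-3)] + [(-2)·7 − (-3)·7]| = 10, so the area is 5.
Along each edge there are gcd(|Δx|,|Δy|)+1 lattice points, so counting each shared vertex once the boundary has gcd(2,10) + gcd(3,10) + gcd(1,0) = 2+1+1 = 4.
Pick's theorem gives I = A − B/2 + 1 = 5 − 4/2 + 1 = 4.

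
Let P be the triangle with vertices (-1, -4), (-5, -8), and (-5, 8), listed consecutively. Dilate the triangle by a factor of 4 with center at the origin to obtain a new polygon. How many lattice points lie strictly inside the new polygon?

Using the shoelace formula, 2A = |[(-1)·(-8) − (-5)·(-4)] + [(-5)·8 − (-5)·(-8)] + [(-5)·(-4) − (-1)·8]| = 64, so the area is 32.
Summing gcd(|Δx|,|Δy|) over the edges gives the boundary count: gcd(4,4) + gcd(0,16) + gcd(4,12) = 4+16+4 = 24.
Scaling by 4 multiplies the area by 4² = 16 (so the new area is 512) and multiplies the boundary lattice-point count by 4, giving 96.
By Pick's theorem, the interior count of the dilated polygon is 512 − 96/2 + 1 = 465.

465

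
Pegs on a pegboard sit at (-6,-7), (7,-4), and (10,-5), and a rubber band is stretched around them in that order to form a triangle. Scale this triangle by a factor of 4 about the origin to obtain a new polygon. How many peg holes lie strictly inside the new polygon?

169

The shoelace formula gives twice the area as |[(-6)·(-4) − 7·(-7)] + [7·(-5) − 10·(-4)] + [10·(-7) − (-6)·(-5)]| = 22, so the area is 11.
Summing gcd(|Δx|,|Δy|) over the edges gives the boundary count: gcd(13,3) + gcd(3,1) + gcd(16,2) = 1+1+2 = 4.
Scaling by 4 multiplies the area by 4² = 16 (so the new area is 176) and multiplies the boundary lattice-point count by 4, giving 16.
By Pick's theorem, the interior count of the dilated polygon is 176 − 16/2 + 1 = 169.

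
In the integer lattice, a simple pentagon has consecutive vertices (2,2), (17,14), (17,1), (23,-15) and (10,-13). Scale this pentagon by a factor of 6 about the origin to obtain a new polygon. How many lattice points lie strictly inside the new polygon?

10885

By the shoelace formula, twice the signed area is |[2·14 − 17·2] + [17·1 − 17·14] + [17·(-15) − 23·1] + [23·(-13) − 10·(-15)] + [10·2 − 2·(-13)]| = 608, so the area is 304.
Summing gcd(|Δx|,|Δy|) over the edges gives the boundary count: gcd(15,12) + gcd(0,13) + gcd(6,16) + gcd(13,2) + gcd(8,15) = 3+13+2+1+1 = 20.
Scaling by 6 multiplies the area by 6² = 36 (so the new area is 10944) and multiplies the boundary lattice-point count by 6, giving 120.
By Pick's theorem, the interior count of the dilated polygon is 10944 − 120/2 + 1 = 10885.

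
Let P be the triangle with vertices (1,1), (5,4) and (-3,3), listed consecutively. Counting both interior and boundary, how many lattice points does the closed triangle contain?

13

By the shoelace formula, twice the signed area is |(1·4 − 5·1) + (5·3 − (-3)·4) + ((-3)·1 − 1·3)| = 20, so the area is 10.
Summing gcd(|Δx|,|Δy|) over the edges gives the boundary count: gcd(4,3) + gcd(8,1) + gcd(4,2) = 1+1+2 = 4.
Pick's theorem gives I = A − B/2 + 1 = 10 − 4/2 + 1 = 9, so the closed region contains I + B = 9 + 4 = 13 lattice points.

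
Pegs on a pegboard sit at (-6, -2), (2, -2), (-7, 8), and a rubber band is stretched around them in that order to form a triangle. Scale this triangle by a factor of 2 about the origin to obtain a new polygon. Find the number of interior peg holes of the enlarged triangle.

By the shoelace formula, twice the signed area is |((-6)·(-2) − 2·(-2)) + (2·8 − (-7)·(-2)) + ((-7)·(-2) − (-6)·8)| = 80, so the area is 40.
Along each edge there are gcd(|Δx|,|Δy|)+1 lattice points, so counting each shared vertex once the boundary has gcd(8,0) + gcd(9,10) + gcd(1,10) = 8+1+1 = 10.
Scaling by 2 multiplies the area by 2² = 4 (so the new area is 160) and multiplies the boundary lattice-point count by 2, giving 20.
By Pick's theorem, the interior count of the dilated polygon is 160 − 20/2 + 1 = 151.

151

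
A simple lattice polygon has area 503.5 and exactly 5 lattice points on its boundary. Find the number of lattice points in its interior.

Pick's theorem A = I + B/2 − 1 rearranges to I = A − B/2 + 1 = 503.5 − 5/2 + 1 = 502.

502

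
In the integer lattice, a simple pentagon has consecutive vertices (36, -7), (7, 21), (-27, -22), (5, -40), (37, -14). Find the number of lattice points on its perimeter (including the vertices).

Summing gcd(|Δx|,|Δy|) over the edges gives the boundary count: gcd(29,28) + gcd(34,43) + gcd(32,18) + gcd(32,26) + gcd(1,7) = 1+1+2+2+1 = 7.

7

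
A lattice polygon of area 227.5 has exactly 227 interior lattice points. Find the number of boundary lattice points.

3

Pick's theorem gives A = I + B/2 − 1, so B = 2(A − I + 1) = 2(227.5 − 227 + 1) = 3.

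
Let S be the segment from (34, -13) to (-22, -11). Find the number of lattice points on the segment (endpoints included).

3

The number of lattice points on a segment between lattice points is gcd(|Δx|,|Δy|) + 1 = gcd(56,2) + 1 = 2 + 1 = 3.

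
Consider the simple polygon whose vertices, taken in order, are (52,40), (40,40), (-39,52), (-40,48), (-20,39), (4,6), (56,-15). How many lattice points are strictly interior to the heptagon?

3029

The shoelace formula gives twice the area as |(52·40 − 40·40) + (40·52 − (-39)·40) + ((-39)·48 − (-40)·52) + ((-40)·39 − (-20)·48) + ((-20)·6 − 4·39) + (4·(-15) − 56·6) + (56·40 − 52·(-15))| = 6076, so the area is 3038.
Along each edge there are gcd(|Δx|,|Δy|)+1 lattice points, so counting each shared vertex once the boundary has gcd(12,0) + gcd(79,12) + gcd(1,4) + gcd(20,9) + gcd(24,33) + gcd(52,21) + gcd(4,55) = 12+1+1+1+3+1+1 = 20.
Pick's theorem gives I = A − B/2 + 1 = 3038 − 20/2 + 1 = 3029.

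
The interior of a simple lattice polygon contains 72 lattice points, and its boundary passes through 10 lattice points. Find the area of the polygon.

By Pick's theorem, A = I + B/2 − 1 = 72 + 10/2 − 1 = 76.

76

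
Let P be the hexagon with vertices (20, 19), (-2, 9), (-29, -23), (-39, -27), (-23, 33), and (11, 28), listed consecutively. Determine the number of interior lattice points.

1419

By the shoelace formula, twice the signed area is |(20·9 − (-2)·19) + ((-2)·(-23) − (-29)·9) + ((-29)·(-27) − (-39)·(-23)) + ((-39)·33 − (-23)·(-27)) + ((-23)·28 − 11·33) + (11·19 − 20·28)| = 2855, so the area is 1427.5.
Summing gcd(|Δx|,|Δy|) over the edges gives the boundary count: gcd(22,10) + gcd(27,32) + gcd(10,4) + gcd(16,60) + gcd(34,5) + gcd(9,9) = 2+1+2+4+1+9 = 19.
Pick's theorem gives I = A − B/2 + 1 = 1427.5 − 19/2 + 1 = 1419.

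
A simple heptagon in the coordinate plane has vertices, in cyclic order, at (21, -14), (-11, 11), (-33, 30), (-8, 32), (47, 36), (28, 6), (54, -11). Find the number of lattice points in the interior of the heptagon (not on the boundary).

Using the shoelace formula, 2A = |[21·11 − (-11)·(-14)] + [(-11)·30 − (-33)·11] + [(-33)·32 − (-8)·30] + [(-8)·36 − 47·32] + [47·6 − 28·36] + [28·(-11) − 54·6] + [54·(-14) − 21·(-11)]| = 4381, so the area is 2190.5.
Summing gcd(|Δx|,|Δy|) over the edges gives the boundary count: gcd(32,25) + gcd(22,19) + gcd(25,2) + gcd(55,4) + gcd(19,30) + gcd(26,17) + gcd(33,3) = 1+1+1+1+1+1+3 = 9.
By Pick's theorem A = I + B/2 − 1, so I = 2190.5 − 9/2 + 1 = 2187.

2187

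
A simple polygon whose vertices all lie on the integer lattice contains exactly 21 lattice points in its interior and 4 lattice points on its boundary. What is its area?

By Pick's theorem, A = I + B/2 − 1 = 21 + 4/2 − 1 = 22.

22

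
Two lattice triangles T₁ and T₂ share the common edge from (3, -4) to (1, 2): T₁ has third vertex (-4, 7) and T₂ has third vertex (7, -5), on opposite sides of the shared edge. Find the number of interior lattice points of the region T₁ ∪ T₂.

18

The union is the simple quadrilateral with vertices (3, -4), (-4, 7), (1, 2), (7, -5) in order.
The shoelace formula gives twice the area as |[3·7 − (-4)·(-4)] + [(-4)·2 − 1·7] + [1·(-5) − 7·2] + [7·(-4) − 3·(-5)]| = 42, so the area is 21.
The number of boundary lattice points is Σ gcd(|Δx|,|Δy|) = gcd(7,11) + gcd(5,5) + gcd(6,7) + gcd(4,1) = 1+5+1+1 = 8.
By Pick's theorem I = A − B/2 + 1 = 21 − 8/2 + 1 = 18.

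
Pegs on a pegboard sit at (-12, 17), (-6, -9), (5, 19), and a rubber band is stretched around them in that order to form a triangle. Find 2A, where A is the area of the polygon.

454

The shoelace formula gives twice the area as |[(-12)·(-9) − (-6)·17] + [(-6)·19 − 5·(-9)] + [5·17 − (-12)·19]| = 454, so the area is 227.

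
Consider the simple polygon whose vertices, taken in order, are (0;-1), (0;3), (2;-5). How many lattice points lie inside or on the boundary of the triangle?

Using the shoelace formula, 2A = |[0·3 − 0·(-1)] + [0·(-5) − 2·3] + [2·(-1) − 0·(-5)]| = 8, so the area is 4.
Along each edge there are gcd(|Δx|,|Δy|)+1 lattice points, so counting each shared vertex once the boundary has gcd(0,4) + gcd(2,8) + gcd(2,4) = 4+2+2 = 8.
Pick's theorem gives I = A − B/2 + 1 = 4 − 8/2 + 1 = 1, so the closed region contains I + B = 1 + 8 = 9 lattice points.

9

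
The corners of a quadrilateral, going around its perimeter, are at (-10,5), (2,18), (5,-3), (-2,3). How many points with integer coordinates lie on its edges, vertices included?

7

Along each edge there are gcd(|Δx|,|Δy|)+1 lattice points, so counting each shared vertex once the boundary has gcd(12,13) + gcd(3,21) + gcd(7,6) + gcd(8,2) = 1+3+1+2 = 7.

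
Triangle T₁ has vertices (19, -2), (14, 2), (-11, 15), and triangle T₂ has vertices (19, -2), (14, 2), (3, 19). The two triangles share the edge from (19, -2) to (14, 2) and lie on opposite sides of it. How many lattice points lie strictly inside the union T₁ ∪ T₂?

The union is the simple quadrilateral with vertices (19, -2), (-11, 15), (14, 2), (3, 19) in order.
The shoelace formula gives twice the area as |[19·15 − (-11)·(-2)] + [(-11)·2 − 14·15] + [14·19 − 3·2] + [3·(-2) − 19·19]| = 76, so the area is 38.
Along each edge there are gcd(|Δx|,|Δy|)+1 lattice points, so counting each shared vertex once the boundary has gcd(30,17) + gcd(25,13) + gcd(11,17) + gcd(16,21) = 1+1+1+1 = 4.
By Pick's theorem I = A − B/2 + 1 = 38 − 4/2 + 1 = 37.

37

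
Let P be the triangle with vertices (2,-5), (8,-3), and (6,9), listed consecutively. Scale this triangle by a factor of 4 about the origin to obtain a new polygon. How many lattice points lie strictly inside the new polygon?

Using the shoelace formula, 2A = |[2·(-3) − 8·(-5)] + [8·9 − 6·(-3)] + [6·(-5) − 2·9]| = 76, so the area is 38.
Summing gcd(|Δx|,|Δy|) over the edges gives the boundary count: gcd(6,2) + gcd(2,12) + gcd(4,14) = 2+2+2 = 6.
Scaling by 4 multiplies the area by 4² = 16 (so the new area is 608) and multiplies the boundary lattice-point count by 4, giving 24.
By Pick's theorem, the interior count of the dilated polygon is 608 − 24/2 + 1 = 597.

597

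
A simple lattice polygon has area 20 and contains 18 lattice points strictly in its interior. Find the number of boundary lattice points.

6

Pick's theorem gives A = I + B/2 − 1, so B = 2(A − I + 1) = 2(20 − 18 + 1) = 6.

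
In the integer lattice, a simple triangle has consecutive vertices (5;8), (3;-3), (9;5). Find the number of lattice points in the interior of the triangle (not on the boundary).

24

The shoelace formula gives twice the area as |[5·(-3) − 3·8] + [3·5 − 9·(-3)] + [9·8 − 5·5]| = 50, so the area is 25.
Summing gcd(|Δx|,|Δy|) over the edges gives the boundary count: gcd(2,11) + gcd(6,8) + gcd(4,3) = 1+2+1 = 4.
Pick's theorem gives I = A − B/2 + 1 = 25 − 4/2 + 1 = 24.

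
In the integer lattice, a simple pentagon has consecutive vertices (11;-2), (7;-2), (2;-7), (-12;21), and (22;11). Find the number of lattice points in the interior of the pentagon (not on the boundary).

415

By the shoelace formula, twice the signed area is |(11·(-2) − 7·(-2)) + (7·(-7) − 2·(-2)) + (2·21 − (-12)·(-7)) + ((-12)·11 − 22·21) + (22·(-2) − 11·11)| = 854, so the area is 427.
Summing gcd(|Δx|,|Δy|) over the edges gives the boundary count: gcd(4,0) + gcd(5,5) + gcd(14,28) + gcd(34,10) + gcd(11,13) = 4+5+14+2+1 = 26.
Pick's theorem gives I = A − B/2 + 1 = 427 − 26/2 + 1 = 415.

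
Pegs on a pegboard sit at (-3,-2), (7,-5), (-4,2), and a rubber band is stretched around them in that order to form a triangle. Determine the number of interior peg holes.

18

By the shoelace formula, twice the signed area is |[(-3)·(-5) − 7·(-2)] + [7·2 − (-4)·(-5)] + [(-4)·(-2) − (-3)·2]| = 37, so the area is 18.5.
Along each edge there are gcd(|Δx|,|Δy|)+1 lattice points, so counting each shared vertex once the boundary has gcd(10,3) + gcd(11,7) + gcd(1,4) = 1+1+1 = 3.
Pick's theorem gives I = A − B/2 + 1 = 18.5 − 3/2 + 1 = 18.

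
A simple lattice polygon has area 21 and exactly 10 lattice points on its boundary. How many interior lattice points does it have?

17

From Pick's theorem, I = A − B/2 + 1 = 21 − 10/2 + 1 = 17.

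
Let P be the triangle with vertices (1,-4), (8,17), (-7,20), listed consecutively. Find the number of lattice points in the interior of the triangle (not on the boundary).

By the shoelace formula, twice the signed area is |[1·17 − 8·(-4)] + [8·20 − (-7)·17] + [(-7)·(-4) − 1·20]| = 336, so the area is 168.
The number of boundary lattice points is Σ gcd(|Δx|,|Δy|) = gcd(7,21) + gcd(15,3) + gcd(8,24) = 7+3+8 = 18.
Pick's theorem gives I = A − B/2 + 1 = 168 − 18/2 + 1 = 160.

160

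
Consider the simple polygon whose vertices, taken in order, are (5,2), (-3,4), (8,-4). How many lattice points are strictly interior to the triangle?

19

By the shoelace formula, twice the signed area is |[5·4 − (-3)·2] + [(-3)·(-4) − 8·4] + [8·2 − 5·(-4)]| = 42, so the area is 21.
Summing gcd(|Δx|,|Δy|) over the edges gives the boundary count: gcd(8,2) + gcd(11,8) + gcd(3,6) = 2+1+3 = 6.
Pick's theorem gives I = A − B/2 + 1 = 21 − 6/2 + 1 = 19.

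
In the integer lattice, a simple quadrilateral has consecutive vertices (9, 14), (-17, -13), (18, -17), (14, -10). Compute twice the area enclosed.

Using the shoelace formula, 2A = |(9·(-13) − (-17)·14) + ((-17)·(-17) − 18·(-13)) + (18·(-10) − 14·(-17)) + (14·14 − 9·(-10))| = 988, so the area is 494.

988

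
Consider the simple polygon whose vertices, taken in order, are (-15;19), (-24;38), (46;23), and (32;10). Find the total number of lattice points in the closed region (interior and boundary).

971

By the shoelace formula, twice the signed area is |((-15)·38 − (-24)·19) + ((-24)·23 − 46·38) + (46·10 − 32·23) + (32·19 − (-15)·10)| = 1932, so the area is 966.
The number of boundary lattice points is Σ gcd(|Δx|,|Δy|) = gcd(9,19) + gcd(70,15) + gcd(14,13) + gcd(47,9) = 1+5+1+1 = 8.
Pick's theorem gives I = A − B/2 + 1 = 966 − 8/2 + 1 = 963, so the closed region contains I + B = 963 + 8 = 971 lattice points.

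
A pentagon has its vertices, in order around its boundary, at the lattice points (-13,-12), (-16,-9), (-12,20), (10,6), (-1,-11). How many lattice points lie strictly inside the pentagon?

The shoelace formula gives twice the area as |((-13)·(-9) − (-16)·(-12)) + ((-16)·20 − (-12)·(-9)) + ((-12)·6 − 10·20) + (10·(-11) − (-1)·6) + ((-1)·(-12) − (-13)·(-11))| = 1010, so the area is 505.
The number of boundary lattice points is Σ gcd(|Δx|,|Δy|) = gcd(3,3) + gcd(4,29) + gcd(22,14) + gcd(11,17) + gcd(12,1) = 3+1+2+1+1 = 8.
Pick's theorem gives I = A − B/2 + 1 = 505 − 8/2 + 1 = 502.

502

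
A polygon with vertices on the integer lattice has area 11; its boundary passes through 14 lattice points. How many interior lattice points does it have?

Pick's theorem A = I + B/2 − 1 rearranges to I = A − B/2 + 1 = 11 − 14/2 + 1 = 5.

5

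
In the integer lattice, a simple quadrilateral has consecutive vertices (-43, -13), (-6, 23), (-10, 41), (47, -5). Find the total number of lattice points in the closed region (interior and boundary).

1897

By the shoelace formula, twice the signed area is |[(-43)·23 − (-6)·(-13)] + [(-6)·41 − (-10)·23] + [(-10)·(-5) − 47·41] + [47·(-13) − (-43)·(-5)]| = 3786, so the area is 1893.
Summing gcd(|Δx|,|Δy|) over the edges gives the boundary count: gcd(37,36) + gcd(4,18) + gcd(57,46) + gcd(90,8) = 1+2+1+2 = 6.
Pick's theorem gives I = A − B/2 + 1 = 1893 − 6/2 + 1 = 1891, so the closed region contains I + B = 1891 + 6 = 1897 lattice points.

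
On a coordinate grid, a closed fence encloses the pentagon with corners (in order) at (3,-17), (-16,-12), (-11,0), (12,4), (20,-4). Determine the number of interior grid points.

465

By the shoelace formula, twice the signed area is |(3·(-12) − (-16)·(-17)) + ((-16)·0 − (-11)·(-12)) + ((-11)·4 − 12·0) + (12·(-4) − 20·4) + (20·(-17) − 3·(-4))| = 940, so the area is 470.
Summing gcd(|Δx|,|Δy|) over the edges gives the boundary count: gcd(19,5) + gcd(5,12) + gcd(23,4) + gcd(8,8) + gcd(17,13) = 1+1+1+8+1 = 12.
Pick's theorem gives I = A − B/2 + 1 = 470 − 12/2 + 1 = 465.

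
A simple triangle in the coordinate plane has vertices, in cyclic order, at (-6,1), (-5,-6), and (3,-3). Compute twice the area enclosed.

Using the shoelace formula, 2A = |((-6)·(-6) − (-5)·1) + ((-5)·(-3) − 3·(-6)) + (3·1 − (-6)·(-3))| = 59, so the area is 59/2.

59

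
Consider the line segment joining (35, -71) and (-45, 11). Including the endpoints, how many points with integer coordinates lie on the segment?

3

The number of lattice points on a segment between lattice points is gcd(|Δx|,|Δy|) + 1 = gcd(80,82) + 1 = 2 + 1 = 3.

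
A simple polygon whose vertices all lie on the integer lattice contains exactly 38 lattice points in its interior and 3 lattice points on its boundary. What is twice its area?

77

Pick's theorem states A = I + B/2 − 1, so A = 38 + 3/2 − 1 = 77/2.
Hence 2A = 77.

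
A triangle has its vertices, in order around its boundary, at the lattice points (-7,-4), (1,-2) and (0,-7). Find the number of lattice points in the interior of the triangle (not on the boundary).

Using the shoelace formula, 2A = |((-7)·(-2) − 1·(-4)) + (1·(-7) − 0·(-2)) + (0·(-4) − (-7)·(-7))| = 38, so the area is 19.
Summing gcd(|Δx|,|Δy|) over the edges gives the boundary count: gcd(8,2) + gcd(1,5) + gcd(7,3) = 2+1+1 = 4.
Pick's theorem gives I = A − B/2 + 1 = 19 − 4/2 + 1 = 18.

18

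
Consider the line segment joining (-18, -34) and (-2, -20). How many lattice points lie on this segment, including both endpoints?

The number of lattice points on a segment between lattice points is gcd(|Δx|,|Δy|) + 1 = gcd(16,14) + 1 = 2 + 1 = 3.

3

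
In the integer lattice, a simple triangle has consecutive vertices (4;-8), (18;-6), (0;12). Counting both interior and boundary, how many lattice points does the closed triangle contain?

Using the shoelace formula, 2A = |(4·(-6) − 18·(-8)) + (18·12 − 0·(-6)) + (0·(-8) − 4·12)| = 288, so the area is 144.
Summing gcd(|Δx|,|Δy|) over the edges gives the boundary count: gcd(14,2) + gcd(18,18) + gcd(4,20) = 2+18+4 = 24.
Pick's theorem gives I = A − B/2 + 1 = 144 − 24/2 + 1 = 133, so the closed region contains I + B = 133 + 24 = 157 lattice points.

157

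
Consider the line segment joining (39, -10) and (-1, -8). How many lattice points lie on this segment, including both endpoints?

The number of lattice points on a segment between lattice points is gcd(|Δx|,|Δy|) + 1 = gcd(40,2) + 1 = 2 + 1 = 3.

3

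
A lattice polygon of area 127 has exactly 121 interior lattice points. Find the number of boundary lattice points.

Pick's theorem gives A = I + B/2 − 1, so B = 2(A − I + 1) = 2(127 − 121 + 1) = 14.

14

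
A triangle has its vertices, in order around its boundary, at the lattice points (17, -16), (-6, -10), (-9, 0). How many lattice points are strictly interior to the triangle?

Using the shoelace formula, 2A = |(17·(-10) − (-6)·(-16)) + ((-6)·0 − (-9)·(-10)) + ((-9)·(-16) − 17·0)| = 212, so the area is 106.
Along each edge there are gcd(|Δx|,|Δy|)+1 lattice points, so counting each shared vertex once the boundary has gcd(23,6) + gcd(3,10) + gcd(26,16) = 1+1+2 = 4.
Pick's theorem gives I = A − B/2 + 1 = 106 − 4/2 + 1 = 105.

105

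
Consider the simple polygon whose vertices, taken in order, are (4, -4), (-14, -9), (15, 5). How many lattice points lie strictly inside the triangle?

By the shoelace formula, twice the signed area is |(4·(-9) − (-14)·(-4)) + ((-14)·5 − 15·(-9)) + (15·(-4) − 4·5)| = 107, so the area is 53.5.
Along each edge there are gcd(|Δx|,|Δy|)+1 lattice points, so counting each shared vertex once the boundary has gcd(18,5) + gcd(29,14) + gcd(11,9) = 1+1+1 = 3.
Pick's theorem gives I = A − B/2 + 1 = 53.5 − 3/2 + 1 = 53.

53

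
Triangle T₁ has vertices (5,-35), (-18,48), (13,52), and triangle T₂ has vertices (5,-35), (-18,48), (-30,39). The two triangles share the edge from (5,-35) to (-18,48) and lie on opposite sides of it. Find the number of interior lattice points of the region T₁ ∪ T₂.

1932

The union is the simple quadrilateral with vertices (5,-35), (13,52), (-18,48), (-30,39) in order.
The shoelace formula gives twice the area as |[5·52 − 13·(-35)] + [13·48 − (-18)·52] + [(-18)·39 − (-30)·48] + [(-30)·(-35) − 5·39]| = 3868, so the area is 1934.
Summing gcd(|Δx|,|Δy|) over the edges gives the boundary count: gcd(8,87) + gcd(31,4) + gcd(12,9) + gcd(35,74) = 1+1+3+1 = 6.
By Pick's theorem I = A − B/2 + 1 = 1934 − 6/2 + 1 = 1932.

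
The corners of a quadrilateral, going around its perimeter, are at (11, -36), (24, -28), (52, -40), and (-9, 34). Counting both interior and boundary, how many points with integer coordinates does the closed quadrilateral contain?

By the shoelace formula, twice the signed area is |[11·(-28) − 24·(-36)] + [24·(-40) − 52·(-28)] + [52·34 − (-9)·(-40)] + [(-9)·(-36) − 11·34]| = 2410, so the area is 1205.
Summing gcd(|Δx|,|Δy|) over the edges gives the boundary count: gcd(13,8) + gcd(28,12) + gcd(61,74) + gcd(20,70) = 1+4+1+10 = 16.
Pick's theorem gives I = A − B/2 + 1 = 1205 − 16/2 + 1 = 1198, so the closed region contains I + B = 1198 + 16 = 1214 lattice points.

1214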